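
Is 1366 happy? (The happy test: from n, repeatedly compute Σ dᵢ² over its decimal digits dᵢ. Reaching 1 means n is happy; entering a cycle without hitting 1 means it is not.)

1366 → 1² + 3² + 6² + 6² = 82
82 → 8² + 2² = 68
68 → 6² + 8² = 100
100 → 1² + 0² + 0² = 1  — reached 1.

happy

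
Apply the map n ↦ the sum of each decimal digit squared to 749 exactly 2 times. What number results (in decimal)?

53

749 → 7² + 4² + 9² = 146
146 → 1² + 4² + 6² = 53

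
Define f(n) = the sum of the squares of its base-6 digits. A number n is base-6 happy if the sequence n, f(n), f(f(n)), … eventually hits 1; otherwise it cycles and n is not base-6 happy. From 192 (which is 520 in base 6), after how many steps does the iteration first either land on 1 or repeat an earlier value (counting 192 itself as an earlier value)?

9

192 = (5,2,0)_6 → 5² + 2² + 0² = 25 + 4 + 0 = 29
29 = (4,5)_6 → 4² + 5² = 16 + 25 = 41
41 = (1,0,5)_6 → 1² + 0² + 5² = 1 + 0 + 25 = 26
26 = (4,2)_6 → 4² + 2² = 16 + 4 = 20
20 = (3,2)_6 → 3² + 2² = 9 + 4 = 13
13 = (2,1)_6 → 2² + 1² = 4 + 1 = 5
5 = (5)_6 → 5² = 25
25 = (4,1)_6 → 4² + 1² = 16 + 1 = 17
17 = (2,5)_6 → 2² + 5² = 4 + 25 = 29  — 29 repeats.
That took 9 steps.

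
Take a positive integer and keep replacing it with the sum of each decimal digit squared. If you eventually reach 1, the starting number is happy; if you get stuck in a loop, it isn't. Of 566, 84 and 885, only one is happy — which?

566

566: 566 → 97 → 130 → 10 → 1  — reaches 1 (happy)
84: 84 → 80 → 64 → 52 → 29 → 85 → 89 → 145 → 42 → 20 → 4 → 16 → 37 → 58 → 89  — repeats 89 (not happy)
885: 885 → 153 → 35 → 34 → 25 → 29 → 85 → 89 → 145 → 42 → 20 → 4 → 16 → 37 → 58 → 89  — repeats 89 (not happy)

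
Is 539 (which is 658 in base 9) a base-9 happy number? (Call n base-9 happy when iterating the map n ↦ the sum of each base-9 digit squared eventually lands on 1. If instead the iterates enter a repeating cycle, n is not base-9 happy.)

base-9 happy

539 = (6,5,8)_9 → 6² + 5² + 8² = 125
125 = (1,4,8)_9 → 1² + 4² + 8² = 81
81 = (1,0,0)_9 → 1² + 0² + 0² = 1  — reached 1.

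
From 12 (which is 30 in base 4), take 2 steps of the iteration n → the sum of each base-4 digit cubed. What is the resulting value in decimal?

12 = (3,0)_4 → 3³ + 0³ = 27
27 = (1,2,3)_4 → 1³ + 2³ + 3³ = 36

36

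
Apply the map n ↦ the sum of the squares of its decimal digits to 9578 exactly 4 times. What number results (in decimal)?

1

9578 → 9² + 5² + 7² + 8² = 81 + 25 + 49 + 64 = 219
219 → 2² + 1² + 9² = 4 + 1 + 81 = 86
86 → 8² + 6² = 64 + 36 = 100
100 → 1² + 0² + 0² = 1 + 0 + 0 = 1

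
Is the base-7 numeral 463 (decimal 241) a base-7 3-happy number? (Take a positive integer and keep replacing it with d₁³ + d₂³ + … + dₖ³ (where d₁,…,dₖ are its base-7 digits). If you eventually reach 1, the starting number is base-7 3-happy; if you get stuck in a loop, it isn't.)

base-7 3-happy

241 = (4,6,3)_7 → 4³ + 6³ + 3³ = 64 + 216 + 27 = 307
307 = (6,1,6)_7 → 6³ + 1³ + 6³ = 216 + 1 + 216 = 433
433 = (1,1,5,6)_7 → 1³ + 1³ + 5³ + 6³ = 1 + 1 + 125 + 216 = 343
343 = (1,0,0,0)_7 → 1³ + 0³ + 0³ + 0³ = 1 + 0 + 0 + 0 = 1  — reached 1.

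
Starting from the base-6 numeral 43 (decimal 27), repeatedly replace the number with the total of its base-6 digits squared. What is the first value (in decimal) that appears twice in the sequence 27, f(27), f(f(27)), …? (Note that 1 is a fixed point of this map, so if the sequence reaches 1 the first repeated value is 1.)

27 = (4,3)_6 → 4² + 3² = 25
25 = (4,1)_6 → 4² + 1² = 17
17 = (2,5)_6 → 2² + 5² = 29
29 = (4,5)_6 → 4² + 5² = 41
41 = (1,0,5)_6 → 1² + 0² + 5² = 26
26 = (4,2)_6 → 4² + 2² = 20
20 = (3,2)_6 → 3² + 2² = 13
13 = (2,1)_6 → 2² + 1² = 5
5 = (5)_6 → 5² = 25  — 25 already appeared earlier.

25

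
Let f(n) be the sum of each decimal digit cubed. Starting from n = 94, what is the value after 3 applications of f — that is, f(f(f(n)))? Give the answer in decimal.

1459

94 → 9³ + 4³ = 793
793 → 7³ + 9³ + 3³ = 1099
1099 → 1³ + 0³ + 9³ + 9³ = 1459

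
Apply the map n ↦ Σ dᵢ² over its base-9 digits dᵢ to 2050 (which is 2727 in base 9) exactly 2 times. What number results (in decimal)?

2050 = (2,7,2,7)_9 → 2² + 7² + 2² + 7² = 4 + 49 + 4 + 49 = 106
106 = (1,2,7)_9 → 1² + 2² + 7² = 1 + 4 + 49 = 54

54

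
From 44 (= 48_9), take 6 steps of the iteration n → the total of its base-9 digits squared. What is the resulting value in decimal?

44 = (4,8)_9 → 4² + 8² = 16 + 64 = 80
80 = (8,8)_9 → 8² + 8² = 64 + 64 = 128
128 = (1,5,2)_9 → 1² + 5² + 2² = 1 + 25 + 4 = 30
30 = (3,3)_9 → 3² + 3² = 9 + 9 = 18
18 = (2,0)_9 → 2² + 0² = 4 + 0 = 4
4 = (4)_9 → 4² = 16

16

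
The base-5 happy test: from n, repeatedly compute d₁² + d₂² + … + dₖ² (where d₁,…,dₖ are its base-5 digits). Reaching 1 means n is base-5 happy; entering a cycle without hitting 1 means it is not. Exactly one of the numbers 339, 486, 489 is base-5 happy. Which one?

339: 339 → 33 → 11 → 5 → 1  — reaches 1 (base-5 happy)
486: 486 → 30 → 2 → 4 → 16 → 10 → 4  — repeats 4 (not base-5 happy)
489: 489 → 45 → 17 → 13 → 13  — repeats 13 (not base-5 happy)

339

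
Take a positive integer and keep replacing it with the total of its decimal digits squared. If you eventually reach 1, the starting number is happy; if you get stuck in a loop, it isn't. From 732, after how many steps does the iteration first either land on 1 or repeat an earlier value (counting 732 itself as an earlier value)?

732 → 7² + 3² + 2² = 49 + 9 + 4 = 62
62 → 6² + 2² = 36 + 4 = 40
40 → 4² + 0² = 16 + 0 = 16
16 → 1² + 6² = 1 + 36 = 37
37 → 3² + 7² = 9 + 49 = 58
58 → 5² + 8² = 25 + 64 = 89
89 → 8² + 9² = 64 + 81 = 145
145 → 1² + 4² + 5² = 1 + 16 + 25 = 42
42 → 4² + 2² = 16 + 4 = 20
20 → 2² + 0² = 4 + 0 = 4
4 → 4² = 16  — 16 repeats.
That took 11 steps.

11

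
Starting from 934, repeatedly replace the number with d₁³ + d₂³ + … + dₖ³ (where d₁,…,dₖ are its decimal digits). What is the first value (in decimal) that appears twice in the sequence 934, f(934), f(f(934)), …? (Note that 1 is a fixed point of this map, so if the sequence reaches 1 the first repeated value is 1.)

934 → 9³ + 3³ + 4³ = 729 + 27 + 64 = 820
820 → 8³ + 2³ + 0³ = 512 + 8 + 0 = 520
520 → 5³ + 2³ + 0³ = 125 + 8 + 0 = 133
133 → 1³ + 3³ + 3³ = 1 + 27 + 27 = 55
55 → 5³ + 5³ = 125 + 125 = 250
250 → 2³ + 5³ + 0³ = 8 + 125 + 0 = 133  — 133 already appeared earlier.

133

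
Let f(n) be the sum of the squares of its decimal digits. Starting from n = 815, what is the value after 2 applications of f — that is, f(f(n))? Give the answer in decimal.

815 → 8² + 1² + 5² = 64 + 1 + 25 = 90
90 → 9² + 0² = 81 + 0 = 81

81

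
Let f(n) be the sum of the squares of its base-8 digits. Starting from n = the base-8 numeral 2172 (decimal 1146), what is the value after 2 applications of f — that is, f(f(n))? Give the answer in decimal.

1146 = (2,1,7,2)_8 → 2² + 1² + 7² + 2² = 58
58 = (7,2)_8 → 7² + 2² = 53

53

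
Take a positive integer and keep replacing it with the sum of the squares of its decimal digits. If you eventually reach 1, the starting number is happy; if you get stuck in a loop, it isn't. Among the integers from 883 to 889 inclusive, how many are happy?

883: 883 → 137 → 59 → 106 → 37 → 58 → 89 → 145 → 42 → 20 → 4 → 16 → 37  (repeats 37)
884: 884 → 144 → 33 → 18 → 65 → 61 → 37 → 58 → 89 → 145 → 42 → 20 → 4 → 16 → 37  (repeats 37)
885: 885 → 153 → 35 → 34 → 25 → 29 → 85 → 89 → 145 → 42 → 20 → 4 → 16 → 37 → 58 → 89  (repeats 89)
886: 886 → 164 → 53 → 34 → 25 → 29 → 85 → 89 → 145 → 42 → 20 → 4 → 16 → 37 → 58 → 89  (repeats 89)
887: 887 → 177 → 99 → 162 → 41 → 17 → 50 → 25 → 29 → 85 → 89 → 145 → 42 → 20 → 4 → 16 → 37 → 58 → 89  (repeats 89)
888: 888 → 192 → 86 → 100 → 1  (reaches 1)
889: 889 → 209 → 85 → 89 → 145 → 42 → 20 → 4 → 16 → 37 → 58 → 89  (repeats 89)
happy: 888

1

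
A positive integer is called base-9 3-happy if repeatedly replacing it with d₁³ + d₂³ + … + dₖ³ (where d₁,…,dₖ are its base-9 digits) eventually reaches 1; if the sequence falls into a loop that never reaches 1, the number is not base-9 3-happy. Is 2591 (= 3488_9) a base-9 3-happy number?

2591 = (3,4,8,8)_9 → 1115
1115 = (1,4,6,8)_9 → 793
793 = (1,0,7,1)_9 → 345
345 = (4,2,3)_9 → 99
99 = (1,2,0)_9 → 9
9 = (1,0)_9 → 1  — reached 1.

base-9 3-happy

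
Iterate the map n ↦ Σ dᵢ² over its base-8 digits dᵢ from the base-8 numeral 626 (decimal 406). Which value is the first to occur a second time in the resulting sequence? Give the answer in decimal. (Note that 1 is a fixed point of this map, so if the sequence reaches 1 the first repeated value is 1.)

406 = (6,2,6)_8 → 6² + 2² + 6² = 36 + 4 + 36 = 76
76 = (1,1,4)_8 → 1² + 1² + 4² = 1 + 1 + 16 = 18
18 = (2,2)_8 → 2² + 2² = 4 + 4 = 8
8 = (1,0)_8 → 1² + 0² = 1 + 0 = 1  — reached the fixed point 1.
1 → 1, so 1 is the first repeated value.

1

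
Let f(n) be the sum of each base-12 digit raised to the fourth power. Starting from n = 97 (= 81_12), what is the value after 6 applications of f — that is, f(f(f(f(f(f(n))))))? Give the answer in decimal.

97 = (8,1)_12 → 8⁴ + 1⁴ = 4097
4097 = (2,4,5,5)_12 → 2⁴ + 4⁴ + 5⁴ + 5⁴ = 1522
1522 = (10,6,10)_12 → 10⁴ + 6⁴ + 10⁴ = 21296
21296 = (1,0,3,10,8)_12 → 1⁴ + 0⁴ + 3⁴ + 10⁴ + 8⁴ = 14178
14178 = (8,2,5,6)_12 → 8⁴ + 2⁴ + 5⁴ + 6⁴ = 6033
6033 = (3,5,10,9)_12 → 3⁴ + 5⁴ + 10⁴ + 9⁴ = 17267

17267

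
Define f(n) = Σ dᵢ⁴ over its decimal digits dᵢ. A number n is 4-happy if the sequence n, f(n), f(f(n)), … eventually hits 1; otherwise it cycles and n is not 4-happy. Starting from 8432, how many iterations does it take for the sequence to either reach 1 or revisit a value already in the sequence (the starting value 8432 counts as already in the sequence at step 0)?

8432 → 8⁴ + 4⁴ + 3⁴ + 2⁴ = 4449
4449 → 4⁴ + 4⁴ + 4⁴ + 9⁴ = 7329
7329 → 7⁴ + 3⁴ + 2⁴ + 9⁴ = 9059
9059 → 9⁴ + 0⁴ + 5⁴ + 9⁴ = 13747
13747 → 1⁴ + 3⁴ + 7⁴ + 4⁴ + 7⁴ = 5140
5140 → 5⁴ + 1⁴ + 4⁴ + 0⁴ = 882
882 → 8⁴ + 8⁴ + 2⁴ = 8208
8208 → 8⁴ + 2⁴ + 0⁴ + 8⁴ = 8208  — 8208 repeats.
That took 8 steps.

8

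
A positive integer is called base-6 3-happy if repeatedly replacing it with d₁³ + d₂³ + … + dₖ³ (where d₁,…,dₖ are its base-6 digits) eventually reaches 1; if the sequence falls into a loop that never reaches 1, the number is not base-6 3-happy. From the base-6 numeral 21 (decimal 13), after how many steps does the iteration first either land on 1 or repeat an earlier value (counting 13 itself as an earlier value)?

13 = (2,1)_6 → 2³ + 1³ = 8 + 1 = 9
9 = (1,3)_6 → 1³ + 3³ = 1 + 27 = 28
28 = (4,4)_6 → 4³ + 4³ = 64 + 64 = 128
128 = (3,3,2)_6 → 3³ + 3³ + 2³ = 27 + 27 + 8 = 62
62 = (1,4,2)_6 → 1³ + 4³ + 2³ = 1 + 64 + 8 = 73
73 = (2,0,1)_6 → 2³ + 0³ + 1³ = 8 + 0 + 1 = 9  — 9 repeats.
That took 6 steps.

6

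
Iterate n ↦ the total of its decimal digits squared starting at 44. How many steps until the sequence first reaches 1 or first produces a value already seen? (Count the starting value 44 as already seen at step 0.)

44 → 4² + 4² = 16 + 16 = 32
32 → 3² + 2² = 9 + 4 = 13
13 → 1² + 3² = 1 + 9 = 10
10 → 1² + 0² = 1 + 0 = 1  — reached 1.
That took 4 steps.

4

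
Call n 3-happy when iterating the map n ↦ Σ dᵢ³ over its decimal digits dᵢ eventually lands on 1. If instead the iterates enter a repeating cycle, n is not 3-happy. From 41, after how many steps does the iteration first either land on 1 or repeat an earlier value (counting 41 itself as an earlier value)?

41 → 4³ + 1³ = 65
65 → 6³ + 5³ = 341
341 → 3³ + 4³ + 1³ = 92
92 → 9³ + 2³ = 737
737 → 7³ + 3³ + 7³ = 713
713 → 7³ + 1³ + 3³ = 371
371 → 3³ + 7³ + 1³ = 371  — 371 repeats.
That took 7 steps.

7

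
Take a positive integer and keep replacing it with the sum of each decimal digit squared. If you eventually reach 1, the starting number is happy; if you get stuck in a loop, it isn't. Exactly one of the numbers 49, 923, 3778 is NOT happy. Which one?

3778

49: 49 → 97 → 130 → 10 → 1  — reaches 1 (happy)
923: 923 → 94 → 97 → 130 → 10 → 1  — reaches 1 (happy)
3778: 3778 → 171 → 51 → 26 → 40 → 16 → 37 → 58 → 89 → 145 → 42 → 20 → 4 → 16  — repeats 16 (not happy)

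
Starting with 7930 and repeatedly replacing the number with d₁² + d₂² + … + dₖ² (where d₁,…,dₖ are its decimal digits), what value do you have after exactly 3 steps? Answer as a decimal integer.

7930 → 7² + 9² + 3² + 0² = 49 + 81 + 9 + 0 = 139
139 → 1² + 3² + 9² = 1 + 9 + 81 = 91
91 → 9² + 1² = 81 + 1 = 82

82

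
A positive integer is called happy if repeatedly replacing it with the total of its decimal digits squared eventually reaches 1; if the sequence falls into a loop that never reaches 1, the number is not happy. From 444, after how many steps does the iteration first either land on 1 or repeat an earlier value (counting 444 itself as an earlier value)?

444 → 48
48 → 80
80 → 64
64 → 52
52 → 29
29 → 85
85 → 89
89 → 145
145 → 42
42 → 20
20 → 4
4 → 16
16 → 37
37 → 58
58 → 89  — 89 repeats.
That took 15 steps.

15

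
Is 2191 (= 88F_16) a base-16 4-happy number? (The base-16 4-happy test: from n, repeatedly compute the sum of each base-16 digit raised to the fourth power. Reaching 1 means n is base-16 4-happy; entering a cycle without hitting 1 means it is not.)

2191 = (8,8,15)_16 → 8⁴ + 8⁴ + 15⁴ = 4096 + 4096 + 50625 = 58817
58817 = (14,5,12,1)_16 → 14⁴ + 5⁴ + 12⁴ + 1⁴ = 38416 + 625 + 20736 + 1 = 59778
59778 = (14,9,8,2)_16 → 14⁴ + 9⁴ + 8⁴ + 2⁴ = 38416 + 6561 + 4096 + 16 = 49089
49089 = (11,15,12,1)_16 → 11⁴ + 15⁴ + 12⁴ + 1⁴ = 14641 + 50625 + 20736 + 1 = 86003
86003 = (1,4,15,15,3)_16 → 1⁴ + 4⁴ + 15⁴ + 15⁴ + 3⁴ = 1 + 256 + 50625 + 50625 + 81 = 101588
101588 = (1,8,12,13,4)_16 → 1⁴ + 8⁴ + 12⁴ + 13⁴ + 4⁴ = 1 + 4096 + 20736 + 28561 + 256 = 53650
53650 = (13,1,9,2)_16 → 13⁴ + 1⁴ + 9⁴ + 2⁴ = 28561 + 1 + 6561 + 16 = 35139
35139 = (8,9,4,3)_16 → 8⁴ + 9⁴ + 4⁴ + 3⁴ = 4096 + 6561 + 256 + 81 = 10994
10994 = (2,10,15,2)_16 → 2⁴ + 10⁴ + 15⁴ + 2⁴ = 16 + 10000 + 50625 + 16 = 60657
60657 = (14,12,15,1)_16 → 14⁴ + 12⁴ + 15⁴ + 1⁴ = 38416 + 20736 + 50625 + 1 = 109778
109778 = (1,10,12,13,2)_16 → 1⁴ + 10⁴ + 12⁴ + 13⁴ + 2⁴ = 1 + 10000 + 20736 + 28561 + 16 = 59314
59314 = (14,7,11,2)_16 → 14⁴ + 7⁴ + 11⁴ + 2⁴ = 38416 + 2401 + 14641 + 16 = 55474
55474 = (13,8,11,2)_16 → 13⁴ + 8⁴ + 11⁴ + 2⁴ = 28561 + 4096 + 14641 + 16 = 47314
47314 = (11,8,13,2)_16 → 11⁴ + 8⁴ + 13⁴ + 2⁴ = 14641 + 4096 + 28561 + 16 = 47314  — 47314 already seen; the sequence cycles without reaching 1.

not base-16 4-happy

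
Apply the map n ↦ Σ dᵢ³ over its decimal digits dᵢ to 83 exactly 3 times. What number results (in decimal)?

1025

83 → 8³ + 3³ = 512 + 27 = 539
539 → 5³ + 3³ + 9³ = 125 + 27 + 729 = 881
881 → 8³ + 8³ + 1³ = 512 + 512 + 1 = 1025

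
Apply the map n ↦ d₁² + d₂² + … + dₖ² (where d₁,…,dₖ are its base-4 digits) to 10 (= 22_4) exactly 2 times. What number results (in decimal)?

10 = (2,2)_4 → 2² + 2² = 4 + 4 = 8
8 = (2,0)_4 → 2² + 0² = 4 + 0 = 4

4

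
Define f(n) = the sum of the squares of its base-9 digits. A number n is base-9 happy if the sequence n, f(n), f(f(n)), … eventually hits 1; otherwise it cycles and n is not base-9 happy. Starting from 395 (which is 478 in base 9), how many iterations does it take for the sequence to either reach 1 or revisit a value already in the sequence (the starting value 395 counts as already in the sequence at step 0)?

7

395 = (4,7,8)_9 → 4² + 7² + 8² = 16 + 49 + 64 = 129
129 = (1,5,3)_9 → 1² + 5² + 3² = 1 + 25 + 9 = 35
35 = (3,8)_9 → 3² + 8² = 9 + 64 = 73
73 = (8,1)_9 → 8² + 1² = 64 + 1 = 65
65 = (7,2)_9 → 7² + 2² = 49 + 4 = 53
53 = (5,8)_9 → 5² + 8² = 25 + 64 = 89
89 = (1,0,8)_9 → 1² + 0² + 8² = 1 + 0 + 64 = 65  — 65 repeats.
That took 7 steps.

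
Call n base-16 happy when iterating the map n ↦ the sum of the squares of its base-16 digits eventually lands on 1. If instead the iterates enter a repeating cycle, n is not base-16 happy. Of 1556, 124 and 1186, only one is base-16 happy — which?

1556: 1556 → 53 → 34 → 8 → 64 → 16 → 1  — reaches 1 (base-16 happy)
124: 124 → 193 → 145 → 82 → 29 → 170 → 200 → 208 → 169 → 181 → 146 → 85 → 50 → 13 → 169  — repeats 169 (not base-16 happy)
1186: 1186 → 120 → 113 → 50 → 13 → 169 → 181 → 146 → 85 → 50  — repeats 50 (not base-16 happy)

1556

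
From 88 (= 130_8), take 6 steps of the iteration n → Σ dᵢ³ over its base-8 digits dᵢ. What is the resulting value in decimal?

476

88 = (1,3,0)_8 → 1³ + 3³ + 0³ = 1 + 27 + 0 = 28
28 = (3,4)_8 → 3³ + 4³ = 27 + 64 = 91
91 = (1,3,3)_8 → 1³ + 3³ + 3³ = 1 + 27 + 27 = 55
55 = (6,7)_8 → 6³ + 7³ = 216 + 343 = 559
559 = (1,0,5,7)_8 → 1³ + 0³ + 5³ + 7³ = 1 + 0 + 125 + 343 = 469
469 = (7,2,5)_8 → 7³ + 2³ + 5³ = 343 + 8 + 125 = 476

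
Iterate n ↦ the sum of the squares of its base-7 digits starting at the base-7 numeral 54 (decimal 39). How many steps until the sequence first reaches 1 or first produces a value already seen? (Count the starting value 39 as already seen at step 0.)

5

39 = (5,4)_7 → 41
41 = (5,6)_7 → 61
61 = (1,1,5)_7 → 27
27 = (3,6)_7 → 45
45 = (6,3)_7 → 45  — 45 repeats.
That took 5 steps.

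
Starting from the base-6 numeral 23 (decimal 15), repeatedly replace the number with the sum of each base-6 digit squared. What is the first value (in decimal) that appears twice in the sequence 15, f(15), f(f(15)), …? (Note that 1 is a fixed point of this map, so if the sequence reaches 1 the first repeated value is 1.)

15 = (2,3)_6 → 2² + 3² = 13
13 = (2,1)_6 → 2² + 1² = 5
5 = (5)_6 → 5² = 25
25 = (4,1)_6 → 4² + 1² = 17
17 = (2,5)_6 → 2² + 5² = 29
29 = (4,5)_6 → 4² + 5² = 41
41 = (1,0,5)_6 → 1² + 0² + 5² = 26
26 = (4,2)_6 → 4² + 2² = 20
20 = (3,2)_6 → 3² + 2² = 13  — 13 already appeared earlier.

13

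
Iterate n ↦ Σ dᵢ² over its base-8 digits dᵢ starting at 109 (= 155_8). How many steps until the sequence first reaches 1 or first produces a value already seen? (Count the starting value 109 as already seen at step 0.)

109 = (1,5,5)_8 → 1² + 5² + 5² = 51
51 = (6,3)_8 → 6² + 3² = 45
45 = (5,5)_8 → 5² + 5² = 50
50 = (6,2)_8 → 6² + 2² = 40
40 = (5,0)_8 → 5² + 0² = 25
25 = (3,1)_8 → 3² + 1² = 10
10 = (1,2)_8 → 1² + 2² = 5
5 = (5)_8 → 5² = 25  — 25 repeats.
That took 8 steps.

8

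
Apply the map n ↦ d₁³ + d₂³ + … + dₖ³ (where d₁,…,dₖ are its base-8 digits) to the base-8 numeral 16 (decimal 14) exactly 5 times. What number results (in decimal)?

476

14 = (1,6)_8 → 1³ + 6³ = 217
217 = (3,3,1)_8 → 3³ + 3³ + 1³ = 55
55 = (6,7)_8 → 6³ + 7³ = 559
559 = (1,0,5,7)_8 → 1³ + 0³ + 5³ + 7³ = 469
469 = (7,2,5)_8 → 7³ + 2³ + 5³ = 476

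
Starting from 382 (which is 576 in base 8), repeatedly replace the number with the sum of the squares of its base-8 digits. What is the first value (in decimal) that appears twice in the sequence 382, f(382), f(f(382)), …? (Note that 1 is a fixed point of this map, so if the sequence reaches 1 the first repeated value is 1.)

382 = (5,7,6)_8 → 110
110 = (1,5,6)_8 → 62
62 = (7,6)_8 → 85
85 = (1,2,5)_8 → 30
30 = (3,6)_8 → 45
45 = (5,5)_8 → 50
50 = (6,2)_8 → 40
40 = (5,0)_8 → 25
25 = (3,1)_8 → 10
10 = (1,2)_8 → 5
5 = (5)_8 → 25  — 25 already appeared earlier.

25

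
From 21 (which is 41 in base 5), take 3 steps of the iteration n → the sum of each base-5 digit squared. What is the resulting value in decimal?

13

21 = (4,1)_5 → 4² + 1² = 16 + 1 = 17
17 = (3,2)_5 → 3² + 2² = 9 + 4 = 13
13 = (2,3)_5 → 2² + 3² = 4 + 9 = 13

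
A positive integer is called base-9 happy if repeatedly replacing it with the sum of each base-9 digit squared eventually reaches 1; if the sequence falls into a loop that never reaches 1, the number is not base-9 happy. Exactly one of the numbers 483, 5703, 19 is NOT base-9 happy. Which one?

483: 483 → 125 → 81 → 1  — reaches 1 (base-9 happy)
5703: 5703 → 143 → 101 → 9 → 1  — reaches 1 (base-9 happy)
19: 19 → 5 → 25 → 53 → 89 → 65 → 53  — repeats 53 (not base-9 happy)

19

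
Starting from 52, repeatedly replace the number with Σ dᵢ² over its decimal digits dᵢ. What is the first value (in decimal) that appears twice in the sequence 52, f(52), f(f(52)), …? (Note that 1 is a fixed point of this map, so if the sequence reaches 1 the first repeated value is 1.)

52 → 5² + 2² = 25 + 4 = 29
29 → 2² + 9² = 4 + 81 = 85
85 → 8² + 5² = 64 + 25 = 89
89 → 8² + 9² = 64 + 81 = 145
145 → 1² + 4² + 5² = 1 + 16 + 25 = 42
42 → 4² + 2² = 16 + 4 = 20
20 → 2² + 0² = 4 + 0 = 4
4 → 4² = 16
16 → 1² + 6² = 1 + 36 = 37
37 → 3² + 7² = 9 + 49 = 58
58 → 5² + 8² = 25 + 64 = 89  — 89 already appeared earlier.

89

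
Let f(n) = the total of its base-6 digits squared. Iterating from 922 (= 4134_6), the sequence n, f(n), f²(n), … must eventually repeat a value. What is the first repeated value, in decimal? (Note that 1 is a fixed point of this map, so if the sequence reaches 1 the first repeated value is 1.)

922 = (4,1,3,4)_6 → 42
42 = (1,1,0)_6 → 2
2 = (2)_6 → 4
4 = (4)_6 → 16
16 = (2,4)_6 → 20
20 = (3,2)_6 → 13
13 = (2,1)_6 → 5
5 = (5)_6 → 25
25 = (4,1)_6 → 17
17 = (2,5)_6 → 29
29 = (4,5)_6 → 41
41 = (1,0,5)_6 → 26
26 = (4,2)_6 → 20  — 20 already appeared earlier.

20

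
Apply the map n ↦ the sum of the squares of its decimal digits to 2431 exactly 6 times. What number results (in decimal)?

2431 → 2² + 4² + 3² + 1² = 4 + 16 + 9 + 1 = 30
30 → 3² + 0² = 9 + 0 = 9
9 → 9² = 81
81 → 8² + 1² = 64 + 1 = 65
65 → 6² + 5² = 36 + 25 = 61
61 → 6² + 1² = 36 + 1 = 37

37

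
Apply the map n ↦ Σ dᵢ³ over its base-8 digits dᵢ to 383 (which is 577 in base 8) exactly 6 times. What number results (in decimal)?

383 = (5,7,7)_8 → 5³ + 7³ + 7³ = 125 + 343 + 343 = 811
811 = (1,4,5,3)_8 → 1³ + 4³ + 5³ + 3³ = 1 + 64 + 125 + 27 = 217
217 = (3,3,1)_8 → 3³ + 3³ + 1³ = 27 + 27 + 1 = 55
55 = (6,7)_8 → 6³ + 7³ = 216 + 343 = 559
559 = (1,0,5,7)_8 → 1³ + 0³ + 5³ + 7³ = 1 + 0 + 125 + 343 = 469
469 = (7,2,5)_8 → 7³ + 2³ + 5³ = 343 + 8 + 125 = 476

476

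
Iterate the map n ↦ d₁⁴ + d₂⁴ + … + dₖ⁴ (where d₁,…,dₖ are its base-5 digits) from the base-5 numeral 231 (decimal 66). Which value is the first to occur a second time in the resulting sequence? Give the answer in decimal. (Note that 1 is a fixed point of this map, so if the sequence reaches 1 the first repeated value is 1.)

528

66 = (2,3,1)_5 → 2⁴ + 3⁴ + 1⁴ = 98
98 = (3,4,3)_5 → 3⁴ + 4⁴ + 3⁴ = 418
418 = (3,1,3,3)_5 → 3⁴ + 1⁴ + 3⁴ + 3⁴ = 244
244 = (1,4,3,4)_5 → 1⁴ + 4⁴ + 3⁴ + 4⁴ = 594
594 = (4,3,3,4)_5 → 4⁴ + 3⁴ + 3⁴ + 4⁴ = 674
674 = (1,0,1,4,4)_5 → 1⁴ + 0⁴ + 1⁴ + 4⁴ + 4⁴ = 514
514 = (4,0,2,4)_5 → 4⁴ + 0⁴ + 2⁴ + 4⁴ = 528
528 = (4,1,0,3)_5 → 4⁴ + 1⁴ + 0⁴ + 3⁴ = 338
338 = (2,3,2,3)_5 → 2⁴ + 3⁴ + 2⁴ + 3⁴ = 194
194 = (1,2,3,4)_5 → 1⁴ + 2⁴ + 3⁴ + 4⁴ = 354
354 = (2,4,0,4)_5 → 2⁴ + 4⁴ + 0⁴ + 4⁴ = 528  — 528 already appeared earlier.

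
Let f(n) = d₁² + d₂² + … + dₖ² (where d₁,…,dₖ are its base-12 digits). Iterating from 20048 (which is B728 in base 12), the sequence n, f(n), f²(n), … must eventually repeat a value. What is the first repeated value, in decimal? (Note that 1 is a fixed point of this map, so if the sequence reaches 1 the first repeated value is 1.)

100

20048 = (11,7,2,8)_12 → 11² + 7² + 2² + 8² = 121 + 49 + 4 + 64 = 238
238 = (1,7,10)_12 → 1² + 7² + 10² = 1 + 49 + 100 = 150
150 = (1,0,6)_12 → 1² + 0² + 6² = 1 + 0 + 36 = 37
37 = (3,1)_12 → 3² + 1² = 9 + 1 = 10
10 = (10)_12 → 10² = 100
100 = (8,4)_12 → 8² + 4² = 64 + 16 = 80
80 = (6,8)_12 → 6² + 8² = 36 + 64 = 100  — 100 already appeared earlier.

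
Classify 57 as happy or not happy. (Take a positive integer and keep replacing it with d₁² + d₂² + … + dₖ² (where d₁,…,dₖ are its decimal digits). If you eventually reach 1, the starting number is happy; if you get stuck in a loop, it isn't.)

not happy

57 → 5² + 7² = 25 + 49 = 74
74 → 7² + 4² = 49 + 16 = 65
65 → 6² + 5² = 36 + 25 = 61
61 → 6² + 1² = 36 + 1 = 37
37 → 3² + 7² = 9 + 49 = 58
58 → 5² + 8² = 25 + 64 = 89
89 → 8² + 9² = 64 + 81 = 145
145 → 1² + 4² + 5² = 1 + 16 + 25 = 42
42 → 4² + 2² = 16 + 4 = 20
20 → 2² + 0² = 4 + 0 = 4
4 → 4² = 16
16 → 1² + 6² = 1 + 36 = 37  — 37 already seen; the sequence cycles without reaching 1.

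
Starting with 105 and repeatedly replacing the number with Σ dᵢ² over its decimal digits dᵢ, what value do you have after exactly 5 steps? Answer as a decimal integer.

58

105 → 1² + 0² + 5² = 1 + 0 + 25 = 26
26 → 2² + 6² = 4 + 36 = 40
40 → 4² + 0² = 16 + 0 = 16
16 → 1² + 6² = 1 + 36 = 37
37 → 3² + 7² = 9 + 49 = 58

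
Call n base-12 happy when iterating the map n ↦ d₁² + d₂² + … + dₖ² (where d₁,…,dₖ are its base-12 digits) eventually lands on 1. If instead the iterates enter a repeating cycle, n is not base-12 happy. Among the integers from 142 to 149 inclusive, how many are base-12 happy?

1

142: 142 → 221 → 62 → 29 → 29  — not base-12 happy
143: 143 → 242 → 69 → 106 → 164 → 66 → 61 → 26 → 8 → 64 → 41 → 34 → 104 → 128 → 164  — not base-12 happy
144: 144 → 1  — base-12 happy
145: 145 → 2 → 4 → 16 → 17 → 26 → 8 → 64 → 41 → 34 → 104 → 128 → 164 → 66 → 61 → 26  — not base-12 happy
146: 146 → 5 → 25 → 5  — not base-12 happy
147: 147 → 10 → 100 → 80 → 100  — not base-12 happy
148: 148 → 17 → 26 → 8 → 64 → 41 → 34 → 104 → 128 → 164 → 66 → 61 → 26  — not base-12 happy
149: 149 → 26 → 8 → 64 → 41 → 34 → 104 → 128 → 164 → 66 → 61 → 26  — not base-12 happy
base-12 happy: 144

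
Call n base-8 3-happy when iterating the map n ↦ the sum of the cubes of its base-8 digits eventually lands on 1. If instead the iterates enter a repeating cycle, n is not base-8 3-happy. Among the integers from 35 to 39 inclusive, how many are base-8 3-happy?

35: 35 → 91 → 55 → 559 → 469 → 476 → 434 → 440 → 559  — not base-8 3-happy
36: 36 → 128 → 8 → 1  — base-8 3-happy
37: 37 → 189 → 476 → 434 → 440 → 559 → 469 → 476  — not base-8 3-happy
38: 38 → 280 → 91 → 55 → 559 → 469 → 476 → 434 → 440 → 559  — not base-8 3-happy
39: 39 → 407 → 567 → 560 → 217 → 55 → 559 → 469 → 476 → 434 → 440 → 559  — not base-8 3-happy
base-8 3-happy: 36

1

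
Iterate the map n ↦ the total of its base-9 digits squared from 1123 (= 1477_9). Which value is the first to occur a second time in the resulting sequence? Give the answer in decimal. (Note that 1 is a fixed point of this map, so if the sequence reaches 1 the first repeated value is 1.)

65

1123 = (1,4,7,7)_9 → 1² + 4² + 7² + 7² = 1 + 16 + 49 + 49 = 115
115 = (1,3,7)_9 → 1² + 3² + 7² = 1 + 9 + 49 = 59
59 = (6,5)_9 → 6² + 5² = 36 + 25 = 61
61 = (6,7)_9 → 6² + 7² = 36 + 49 = 85
85 = (1,0,4)_9 → 1² + 0² + 4² = 1 + 0 + 16 = 17
17 = (1,8)_9 → 1² + 8² = 1 + 64 = 65
65 = (7,2)_9 → 7² + 2² = 49 + 4 = 53
53 = (5,8)_9 → 5² + 8² = 25 + 64 = 89
89 = (1,0,8)_9 → 1² + 0² + 8² = 1 + 0 + 64 = 65  — 65 already appeared earlier.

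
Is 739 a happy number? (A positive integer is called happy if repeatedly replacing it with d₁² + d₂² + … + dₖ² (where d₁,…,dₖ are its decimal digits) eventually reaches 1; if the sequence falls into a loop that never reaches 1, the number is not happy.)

739 → 7² + 3² + 9² = 139
139 → 1² + 3² + 9² = 91
91 → 9² + 1² = 82
82 → 8² + 2² = 68
68 → 6² + 8² = 100
100 → 1² + 0² + 0² = 1  — reached 1.

happy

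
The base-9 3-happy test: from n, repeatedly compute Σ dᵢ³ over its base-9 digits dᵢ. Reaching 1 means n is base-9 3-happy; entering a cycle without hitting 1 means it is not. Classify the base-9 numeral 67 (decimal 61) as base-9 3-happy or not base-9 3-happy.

base-9 3-happy

61 = (6,7)_9 → 6³ + 7³ = 216 + 343 = 559
559 = (6,8,1)_9 → 6³ + 8³ + 1³ = 216 + 512 + 1 = 729
729 = (1,0,0,0)_9 → 1³ + 0³ + 0³ + 0³ = 1 + 0 + 0 + 0 = 1  — reached 1.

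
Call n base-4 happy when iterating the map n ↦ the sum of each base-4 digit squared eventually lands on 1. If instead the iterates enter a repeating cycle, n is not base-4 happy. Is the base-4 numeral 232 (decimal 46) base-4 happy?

46 = (2,3,2)_4 → 2² + 3² + 2² = 17
17 = (1,0,1)_4 → 1² + 0² + 1² = 2
2 = (2)_4 → 2² = 4
4 = (1,0)_4 → 1² + 0² = 1  — reached 1.

base-4 happy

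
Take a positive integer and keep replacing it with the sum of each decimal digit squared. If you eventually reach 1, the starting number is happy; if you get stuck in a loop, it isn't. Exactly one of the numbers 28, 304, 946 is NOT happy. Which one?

28: 28 → 68 → 100 → 1  — reaches 1 (happy)
304: 304 → 25 → 29 → 85 → 89 → 145 → 42 → 20 → 4 → 16 → 37 → 58 → 89  — repeats 89 (not happy)
946: 946 → 133 → 19 → 82 → 68 → 100 → 1  — reaches 1 (happy)

304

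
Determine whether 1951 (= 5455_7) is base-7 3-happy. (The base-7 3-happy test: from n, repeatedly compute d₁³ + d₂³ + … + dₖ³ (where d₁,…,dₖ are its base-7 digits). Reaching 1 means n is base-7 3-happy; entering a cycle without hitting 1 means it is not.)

1951 = (5,4,5,5)_7 → 5³ + 4³ + 5³ + 5³ = 125 + 64 + 125 + 125 = 439
439 = (1,1,6,5)_7 → 1³ + 1³ + 6³ + 5³ = 1 + 1 + 216 + 125 = 343
343 = (1,0,0,0)_7 → 1³ + 0³ + 0³ + 0³ = 1 + 0 + 0 + 0 = 1  — reached 1.

base-7 3-happy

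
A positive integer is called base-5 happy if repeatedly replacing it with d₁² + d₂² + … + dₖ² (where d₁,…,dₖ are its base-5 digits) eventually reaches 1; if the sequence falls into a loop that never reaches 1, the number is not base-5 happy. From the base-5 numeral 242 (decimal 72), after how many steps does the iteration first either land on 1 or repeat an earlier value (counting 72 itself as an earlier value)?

72 = (2,4,2)_5 → 2² + 4² + 2² = 4 + 16 + 4 = 24
24 = (4,4)_5 → 4² + 4² = 16 + 16 = 32
32 = (1,1,2)_5 → 1² + 1² + 2² = 1 + 1 + 4 = 6
6 = (1,1)_5 → 1² + 1² = 1 + 1 = 2
2 = (2)_5 → 2² = 4
4 = (4)_5 → 4² = 16
16 = (3,1)_5 → 3² + 1² = 9 + 1 = 10
10 = (2,0)_5 → 2² + 0² = 4 + 0 = 4  — 4 repeats.
That took 8 steps.

8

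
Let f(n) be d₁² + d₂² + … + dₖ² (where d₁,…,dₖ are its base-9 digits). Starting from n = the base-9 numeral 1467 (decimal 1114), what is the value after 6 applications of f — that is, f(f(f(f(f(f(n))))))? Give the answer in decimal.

68

1114 = (1,4,6,7)_9 → 1² + 4² + 6² + 7² = 102
102 = (1,2,3)_9 → 1² + 2² + 3² = 14
14 = (1,5)_9 → 1² + 5² = 26
26 = (2,8)_9 → 2² + 8² = 68
68 = (7,5)_9 → 7² + 5² = 74
74 = (8,2)_9 → 8² + 2² = 68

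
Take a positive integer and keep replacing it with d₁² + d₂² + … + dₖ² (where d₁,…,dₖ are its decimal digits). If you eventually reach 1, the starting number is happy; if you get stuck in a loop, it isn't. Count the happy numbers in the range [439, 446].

439: 439 → 106 → 37 → 58 → 89 → 145 → 42 → 20 → 4 → 16 → 37  — not happy
440: 440 → 32 → 13 → 10 → 1  — happy
441: 441 → 33 → 18 → 65 → 61 → 37 → 58 → 89 → 145 → 42 → 20 → 4 → 16 → 37  — not happy
442: 442 → 36 → 45 → 41 → 17 → 50 → 25 → 29 → 85 → 89 → 145 → 42 → 20 → 4 → 16 → 37 → 58 → 89  — not happy
443: 443 → 41 → 17 → 50 → 25 → 29 → 85 → 89 → 145 → 42 → 20 → 4 → 16 → 37 → 58 → 89  — not happy
444: 444 → 48 → 80 → 64 → 52 → 29 → 85 → 89 → 145 → 42 → 20 → 4 → 16 → 37 → 58 → 89  — not happy
445: 445 → 57 → 74 → 65 → 61 → 37 → 58 → 89 → 145 → 42 → 20 → 4 → 16 → 37  — not happy
446: 446 → 68 → 100 → 1  — happy
happy: 440, 446

2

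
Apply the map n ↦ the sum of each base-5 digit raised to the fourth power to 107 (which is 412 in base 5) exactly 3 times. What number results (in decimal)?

107 = (4,1,2)_5 → 4⁴ + 1⁴ + 2⁴ = 273
273 = (2,0,4,3)_5 → 2⁴ + 0⁴ + 4⁴ + 3⁴ = 353
353 = (2,4,0,3)_5 → 2⁴ + 4⁴ + 0⁴ + 3⁴ = 353

353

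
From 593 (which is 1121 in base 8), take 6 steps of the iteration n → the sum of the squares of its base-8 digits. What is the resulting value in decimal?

13

593 = (1,1,2,1)_8 → 1² + 1² + 2² + 1² = 7
7 = (7)_8 → 7² = 49
49 = (6,1)_8 → 6² + 1² = 37
37 = (4,5)_8 → 4² + 5² = 41
41 = (5,1)_8 → 5² + 1² = 26
26 = (3,2)_8 → 3² + 2² = 13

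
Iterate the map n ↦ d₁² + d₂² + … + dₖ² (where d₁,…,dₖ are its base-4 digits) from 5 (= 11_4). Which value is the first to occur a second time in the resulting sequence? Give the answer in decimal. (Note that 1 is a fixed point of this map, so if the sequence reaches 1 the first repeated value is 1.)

5 = (1,1)_4 → 2
2 = (2)_4 → 4
4 = (1,0)_4 → 1  — reached the fixed point 1.
1 → 1, so 1 is the first repeated value.

1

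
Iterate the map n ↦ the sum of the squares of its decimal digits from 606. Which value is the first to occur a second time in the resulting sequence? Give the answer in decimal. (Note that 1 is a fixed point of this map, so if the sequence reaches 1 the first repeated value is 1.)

606 → 72
72 → 53
53 → 34
34 → 25
25 → 29
29 → 85
85 → 89
89 → 145
145 → 42
42 → 20
20 → 4
4 → 16
16 → 37
37 → 58
58 → 89  — 89 already appeared earlier.

89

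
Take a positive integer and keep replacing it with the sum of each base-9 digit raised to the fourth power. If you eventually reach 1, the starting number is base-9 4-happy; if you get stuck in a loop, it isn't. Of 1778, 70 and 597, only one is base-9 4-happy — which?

597

1778: 1778 → 4818 → 2258 → 6578 → 4098 → 1956 → 1394 → 8194 → 290 → 722 → 8208 → 114 → 1378 → 4098  — repeats 4098 (not base-9 4-happy)
70: 70 → 4802 → 2562 → 2258 → 6578 → 4098 → 1956 → 1394 → 8194 → 290 → 722 → 8208 → 114 → 1378 → 4098  — repeats 4098 (not base-9 4-happy)
597: 597 → 2563 → 3363 → 2433 → 243 → 81 → 1  — reaches 1 (base-9 4-happy)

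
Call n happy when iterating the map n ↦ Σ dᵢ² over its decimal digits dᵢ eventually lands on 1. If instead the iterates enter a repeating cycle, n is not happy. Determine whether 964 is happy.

964 → 9² + 6² + 4² = 81 + 36 + 16 = 133
133 → 1² + 3² + 3² = 1 + 9 + 9 = 19
19 → 1² + 9² = 1 + 81 = 82
82 → 8² + 2² = 64 + 4 = 68
68 → 6² + 8² = 36 + 64 = 100
100 → 1² + 0² + 0² = 1 + 0 + 0 = 1  — reached 1.

happy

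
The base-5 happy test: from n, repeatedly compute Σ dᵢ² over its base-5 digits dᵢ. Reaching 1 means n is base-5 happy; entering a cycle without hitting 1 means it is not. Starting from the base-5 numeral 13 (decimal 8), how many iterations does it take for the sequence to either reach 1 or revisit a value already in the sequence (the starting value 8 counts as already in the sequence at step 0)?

8 = (1,3)_5 → 1² + 3² = 1 + 9 = 10
10 = (2,0)_5 → 2² + 0² = 4 + 0 = 4
4 = (4)_5 → 4² = 16
16 = (3,1)_5 → 3² + 1² = 9 + 1 = 10  — 10 repeats.
That took 4 steps.

4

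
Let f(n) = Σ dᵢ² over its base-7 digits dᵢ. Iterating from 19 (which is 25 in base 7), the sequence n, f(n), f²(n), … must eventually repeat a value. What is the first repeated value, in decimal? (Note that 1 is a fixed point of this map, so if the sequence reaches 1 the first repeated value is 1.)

19 = (2,5)_7 → 2² + 5² = 29
29 = (4,1)_7 → 4² + 1² = 17
17 = (2,3)_7 → 2² + 3² = 13
13 = (1,6)_7 → 1² + 6² = 37
37 = (5,2)_7 → 5² + 2² = 29  — 29 already appeared earlier.

29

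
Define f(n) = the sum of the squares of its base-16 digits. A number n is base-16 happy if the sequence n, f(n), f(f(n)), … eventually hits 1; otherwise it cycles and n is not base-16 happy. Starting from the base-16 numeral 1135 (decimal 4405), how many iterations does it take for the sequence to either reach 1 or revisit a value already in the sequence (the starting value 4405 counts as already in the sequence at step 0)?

7

4405 = (1,1,3,5)_16 → 1² + 1² + 3² + 5² = 36
36 = (2,4)_16 → 2² + 4² = 20
20 = (1,4)_16 → 1² + 4² = 17
17 = (1,1)_16 → 1² + 1² = 2
2 = (2)_16 → 2² = 4
4 = (4)_16 → 4² = 16
16 = (1,0)_16 → 1² + 0² = 1  — reached 1.
That took 7 steps.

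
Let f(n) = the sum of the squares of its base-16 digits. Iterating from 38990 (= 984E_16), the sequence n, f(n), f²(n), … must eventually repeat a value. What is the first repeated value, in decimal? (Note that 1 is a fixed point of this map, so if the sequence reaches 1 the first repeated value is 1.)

146

38990 = (9,8,4,14)_16 → 9² + 8² + 4² + 14² = 81 + 64 + 16 + 196 = 357
357 = (1,6,5)_16 → 1² + 6² + 5² = 1 + 36 + 25 = 62
62 = (3,14)_16 → 3² + 14² = 9 + 196 = 205
205 = (12,13)_16 → 12² + 13² = 144 + 169 = 313
313 = (1,3,9)_16 → 1² + 3² + 9² = 1 + 9 + 81 = 91
91 = (5,11)_16 → 5² + 11² = 25 + 121 = 146
146 = (9,2)_16 → 9² + 2² = 81 + 4 = 85
85 = (5,5)_16 → 5² + 5² = 25 + 25 = 50
50 = (3,2)_16 → 3² + 2² = 9 + 4 = 13
13 = (13)_16 → 13² = 169
169 = (10,9)_16 → 10² + 9² = 100 + 81 = 181
181 = (11,5)_16 → 11² + 5² = 121 + 25 = 146  — 146 already appeared earlier.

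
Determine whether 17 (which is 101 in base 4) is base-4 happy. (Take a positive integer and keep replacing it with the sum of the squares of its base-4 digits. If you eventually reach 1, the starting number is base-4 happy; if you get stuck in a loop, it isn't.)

base-4 happy

17 = (1,0,1)_4 → 2
2 = (2)_4 → 4
4 = (1,0)_4 → 1  — reached 1.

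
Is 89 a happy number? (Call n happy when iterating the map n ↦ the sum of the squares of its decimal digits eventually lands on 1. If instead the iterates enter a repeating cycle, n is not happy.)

not happy

89 → 145
145 → 42
42 → 20
20 → 4
4 → 16
16 → 37
37 → 58
58 → 89  — 89 already seen; the sequence cycles without reaching 1.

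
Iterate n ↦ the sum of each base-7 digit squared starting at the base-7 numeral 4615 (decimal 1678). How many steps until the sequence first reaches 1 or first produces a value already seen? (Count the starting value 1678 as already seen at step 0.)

10

1678 = (4,6,1,5)_7 → 4² + 6² + 1² + 5² = 16 + 36 + 1 + 25 = 78
78 = (1,4,1)_7 → 1² + 4² + 1² = 1 + 16 + 1 = 18
18 = (2,4)_7 → 2² + 4² = 4 + 16 = 20
20 = (2,6)_7 → 2² + 6² = 4 + 36 = 40
40 = (5,5)_7 → 5² + 5² = 25 + 25 = 50
50 = (1,0,1)_7 → 1² + 0² + 1² = 1 + 0 + 1 = 2
2 = (2)_7 → 2² = 4
4 = (4)_7 → 4² = 16
16 = (2,2)_7 → 2² + 2² = 4 + 4 = 8
8 = (1,1)_7 → 1² + 1² = 1 + 1 = 2  — 2 repeats.
That took 10 steps.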